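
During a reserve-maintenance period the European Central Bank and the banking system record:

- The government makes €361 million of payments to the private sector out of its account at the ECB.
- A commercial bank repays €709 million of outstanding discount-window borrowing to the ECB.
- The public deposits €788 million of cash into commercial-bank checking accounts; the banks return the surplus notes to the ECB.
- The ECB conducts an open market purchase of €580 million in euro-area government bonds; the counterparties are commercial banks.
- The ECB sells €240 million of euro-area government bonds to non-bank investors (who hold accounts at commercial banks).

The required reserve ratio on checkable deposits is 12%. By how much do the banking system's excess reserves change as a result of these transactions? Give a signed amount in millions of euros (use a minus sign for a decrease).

Government spending €361 million: reserves +€361M, deposits +€361M.
Discount-window repayment €709 million: reserves −€709M, deposits 0.
Currency deposit €788 million: reserves +€788M, deposits +€788M.
OMO purchase (from banks) €580 million: reserves +€580M, deposits 0.
Asset sale (to non-banks) €240 million: reserves −€240M, deposits −€240M.
Totals: Δreserves = +€780M, Δdeposits = +€909M.
Δrequired reserves = 12% × +€909M = +€109.08M.
Δexcess reserves = Δreserves − Δrequired = +€780M − (+€109.08M) = +€670.92 million.

+€670.92 million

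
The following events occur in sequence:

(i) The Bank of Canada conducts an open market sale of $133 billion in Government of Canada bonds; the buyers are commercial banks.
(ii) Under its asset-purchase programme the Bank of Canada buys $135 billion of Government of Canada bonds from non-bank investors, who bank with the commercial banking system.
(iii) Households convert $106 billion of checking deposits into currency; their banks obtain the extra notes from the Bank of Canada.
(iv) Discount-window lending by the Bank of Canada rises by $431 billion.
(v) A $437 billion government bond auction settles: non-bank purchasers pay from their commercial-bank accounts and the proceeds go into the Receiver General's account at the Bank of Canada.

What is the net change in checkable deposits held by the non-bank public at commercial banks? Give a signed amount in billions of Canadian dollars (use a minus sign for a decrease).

-$408 billion

OMO sale (to banks) $133 billion: the counterparty is a bank, so public deposits are unchanged → 0.
Asset purchase (from non-banks) $135 billion: non-bank counterparties' bank balances rise → +$135B.
Currency withdrawal $106 billion: non-bank counterparties' bank balances fall → −$106B.
Discount-window loan $431 billion: the counterparty is a bank, so public deposits are unchanged → 0.
Government account inflow $437 billion: non-bank counterparties' bank balances fall → −$437B.
Net: 0 + 135 − 106 + 0 − 437 = -$408 billion.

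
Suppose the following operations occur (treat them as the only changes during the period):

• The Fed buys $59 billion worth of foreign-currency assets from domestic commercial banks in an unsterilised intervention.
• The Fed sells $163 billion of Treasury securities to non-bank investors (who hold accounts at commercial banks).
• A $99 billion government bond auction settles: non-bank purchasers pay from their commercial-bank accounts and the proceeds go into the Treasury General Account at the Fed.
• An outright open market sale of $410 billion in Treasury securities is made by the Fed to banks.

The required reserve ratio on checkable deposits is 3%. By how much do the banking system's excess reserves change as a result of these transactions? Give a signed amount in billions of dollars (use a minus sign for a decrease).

FX purchase $59 billion: reserves +$59B, deposits 0.
Asset sale (to non-banks) $163 billion: reserves −$163B, deposits −$163B.
Government account inflow $99 billion: reserves −$99B, deposits −$99B.
OMO sale (to banks) $410 billion: reserves −$410B, deposits 0.
Totals: Δreserves = −$613B, Δdeposits = −$262B.
Δrequired reserves = 3% × −$262B = −$7.86B.
Δexcess reserves = Δreserves − Δrequired = −$613B − (−$7.86B) = -$605.14 billion.

-$605.14 billion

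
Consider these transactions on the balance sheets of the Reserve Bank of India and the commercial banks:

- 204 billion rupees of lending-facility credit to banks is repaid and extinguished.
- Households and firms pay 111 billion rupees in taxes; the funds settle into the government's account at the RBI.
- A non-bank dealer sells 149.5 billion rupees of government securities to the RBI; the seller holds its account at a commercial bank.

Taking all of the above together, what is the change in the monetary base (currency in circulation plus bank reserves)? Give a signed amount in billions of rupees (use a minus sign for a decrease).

-165.5 billion

Discount-window repayment 204 billion rupees: RBI balance sheet contracts → −204B.
Government account inflow 111 billion rupees: reserves shift to a non-base liability → −111B.
Asset purchase (from non-banks) 149.5 billion rupees: RBI balance sheet expands → +149.5B.
Net: −204 − 111 + 149.5 = -165.5 billion.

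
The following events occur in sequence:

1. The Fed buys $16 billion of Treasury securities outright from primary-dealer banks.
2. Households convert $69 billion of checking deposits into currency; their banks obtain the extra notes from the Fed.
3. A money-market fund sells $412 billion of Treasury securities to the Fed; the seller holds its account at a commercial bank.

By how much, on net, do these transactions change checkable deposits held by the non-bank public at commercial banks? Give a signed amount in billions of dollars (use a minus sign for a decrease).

Fed balance sheet:
  Assets:      Securities +$428B
  Liabilities: Bank reserves +$359B, Currency in circulation +$69B
Commercial banking system:
  Assets:      Reserves at CB +$359B, Securities −$16B
  Liabilities: Checkable deposits +$343B
So the change in checkable deposits held by the non-bank public at commercial banks is +$343 billion.

+$343 billion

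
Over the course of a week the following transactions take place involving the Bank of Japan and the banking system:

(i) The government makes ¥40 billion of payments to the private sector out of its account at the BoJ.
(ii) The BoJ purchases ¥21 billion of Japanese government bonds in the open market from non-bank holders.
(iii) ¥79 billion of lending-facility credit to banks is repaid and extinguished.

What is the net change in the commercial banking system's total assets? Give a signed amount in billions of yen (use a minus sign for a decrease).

BoJ balance sheet:
  Assets:      Securities +¥21B, Loans to banks −¥79B
  Liabilities: Bank reserves −¥18B, Government deposits −¥40B
Commercial banking system:
  Assets:      Reserves at CB −¥18B
  Liabilities: Checkable deposits +¥61B, Borrowings from CB −¥79B
Change in total bank assets = -¥18 billion.

-¥18 billion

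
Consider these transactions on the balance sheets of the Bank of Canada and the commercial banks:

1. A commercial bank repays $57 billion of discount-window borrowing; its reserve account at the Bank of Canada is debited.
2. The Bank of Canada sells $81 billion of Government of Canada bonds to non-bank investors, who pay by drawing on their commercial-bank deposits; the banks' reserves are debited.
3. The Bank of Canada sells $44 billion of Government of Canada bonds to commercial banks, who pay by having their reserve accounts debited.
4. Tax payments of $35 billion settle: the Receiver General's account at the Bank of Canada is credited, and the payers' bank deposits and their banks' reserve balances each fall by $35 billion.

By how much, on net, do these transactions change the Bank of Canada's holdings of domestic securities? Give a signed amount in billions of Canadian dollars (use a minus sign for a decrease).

-$125 billion

Discount-window repayment $57 billion: the Bank of Canada's securities portfolio is untouched → 0.
Asset sale (to non-banks) $81 billion: securities removed from the Bank of Canada's portfolio → −$81B.
OMO sale (to banks) $44 billion: securities removed from the Bank of Canada's portfolio → −$44B.
Government account inflow $35 billion: the Bank of Canada's securities portfolio is untouched → 0.
Net: 0 − 81 − 44 + 0 = -$125 billion.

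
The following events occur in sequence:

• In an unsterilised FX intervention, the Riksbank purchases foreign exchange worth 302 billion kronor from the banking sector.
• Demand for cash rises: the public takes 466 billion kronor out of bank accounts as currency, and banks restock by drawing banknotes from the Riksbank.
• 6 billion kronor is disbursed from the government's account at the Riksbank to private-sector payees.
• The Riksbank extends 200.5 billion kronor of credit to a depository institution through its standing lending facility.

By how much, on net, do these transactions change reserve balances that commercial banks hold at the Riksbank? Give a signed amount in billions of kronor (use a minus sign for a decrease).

Riksbank balance sheet:
  Assets:      Loans to banks +200.5B, Foreign assets +302B
  Liabilities: Bank reserves +42.5B, Currency in circulation +466B, Government deposits −6B
Commercial banking system:
  Assets:      Reserves at CB +42.5B, Foreign assets −302B
  Liabilities: Checkable deposits −460B, Borrowings from CB +200.5B
So the change in reserve balances that commercial banks hold at the Riksbank is +42.5 billion.

+42.5 billion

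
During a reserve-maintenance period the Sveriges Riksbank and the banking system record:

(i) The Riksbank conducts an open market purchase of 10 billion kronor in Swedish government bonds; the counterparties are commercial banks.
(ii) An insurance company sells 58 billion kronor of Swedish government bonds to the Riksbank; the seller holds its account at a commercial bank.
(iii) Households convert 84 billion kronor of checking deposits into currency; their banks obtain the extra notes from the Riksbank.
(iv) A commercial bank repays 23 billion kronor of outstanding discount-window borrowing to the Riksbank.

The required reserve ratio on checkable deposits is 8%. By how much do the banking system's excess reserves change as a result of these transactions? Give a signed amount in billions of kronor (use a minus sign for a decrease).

OMO purchase (from banks) 10 billion kronor: reserves +10B, deposits 0.
Asset purchase (from non-banks) 58 billion kronor: reserves +58B, deposits +58B.
Currency withdrawal 84 billion kronor: reserves −84B, deposits −84B.
Discount-window repayment 23 billion kronor: reserves −23B, deposits 0.
Totals: Δreserves = −39B, Δdeposits = −26B.
Δrequired reserves = 8% × −26B = −2.08B.
Δexcess reserves = Δreserves − Δrequired = −39B − (−2.08B) = -36.92 billion.

-36.92 billion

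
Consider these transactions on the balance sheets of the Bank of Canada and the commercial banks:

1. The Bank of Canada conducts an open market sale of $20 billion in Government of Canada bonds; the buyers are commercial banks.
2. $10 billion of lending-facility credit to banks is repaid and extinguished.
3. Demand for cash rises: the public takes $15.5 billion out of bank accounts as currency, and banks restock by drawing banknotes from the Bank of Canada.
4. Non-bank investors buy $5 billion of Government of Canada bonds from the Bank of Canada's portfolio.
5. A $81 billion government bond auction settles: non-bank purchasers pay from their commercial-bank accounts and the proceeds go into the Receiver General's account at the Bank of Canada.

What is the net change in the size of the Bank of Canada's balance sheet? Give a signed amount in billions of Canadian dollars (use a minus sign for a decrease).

-$35 billion

OMO sale (to banks) $20 billion: a Bank of Canada asset is shed → −$20B.
Discount-window repayment $10 billion: a Bank of Canada asset is shed → −$10B.
Currency withdrawal $15.5 billion: only the composition of liabilities changes → 0.
Asset sale (to non-banks) $5 billion: a Bank of Canada asset is shed → −$5B.
Government account inflow $81 billion: only the composition of liabilities changes → 0.
Net: −20 − 10 + 0 − 5 + 0 = -$35 billion.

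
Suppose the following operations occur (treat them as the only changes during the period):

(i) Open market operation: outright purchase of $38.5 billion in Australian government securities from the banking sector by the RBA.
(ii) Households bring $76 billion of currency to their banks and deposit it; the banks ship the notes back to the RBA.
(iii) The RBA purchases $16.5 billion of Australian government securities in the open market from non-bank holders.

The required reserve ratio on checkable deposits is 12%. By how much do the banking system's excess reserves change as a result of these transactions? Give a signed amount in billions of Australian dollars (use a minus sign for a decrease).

+$119.9 billion

OMO purchase (from banks) $38.5 billion: reserves +$38.5B, deposits 0.
Currency deposit $76 billion: reserves +$76B, deposits +$76B.
Asset purchase (from non-banks) $16.5 billion: reserves +$16.5B, deposits +$16.5B.
Totals: Δreserves = +$131B, Δdeposits = +$92.5B.
Δrequired reserves = 12% × +$92.5B = +$11.1B.
Δexcess reserves = Δreserves − Δrequired = +$131B − (+$11.1B) = +$119.9 billion.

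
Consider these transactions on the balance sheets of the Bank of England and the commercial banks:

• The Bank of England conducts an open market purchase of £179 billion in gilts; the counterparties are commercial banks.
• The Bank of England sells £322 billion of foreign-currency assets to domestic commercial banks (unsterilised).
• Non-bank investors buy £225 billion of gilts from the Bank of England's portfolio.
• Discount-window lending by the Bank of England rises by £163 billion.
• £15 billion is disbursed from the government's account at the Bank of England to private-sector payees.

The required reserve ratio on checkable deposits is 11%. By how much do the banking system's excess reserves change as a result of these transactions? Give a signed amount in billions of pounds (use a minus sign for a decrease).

-£166.9 billion

OMO purchase (from banks) £179 billion: reserves +£179B, deposits 0.
FX sale £322 billion: reserves −£322B, deposits 0.
Asset sale (to non-banks) £225 billion: reserves −£225B, deposits −£225B.
Discount-window loan £163 billion: reserves +£163B, deposits 0.
Government spending £15 billion: reserves +£15B, deposits +£15B.
Totals: Δreserves = −£190B, Δdeposits = −£210B.
Δrequired reserves = 11% × −£210B = −£23.1B.
Δexcess reserves = Δreserves − Δrequired = −£190B − (−£23.1B) = -£166.9 billion.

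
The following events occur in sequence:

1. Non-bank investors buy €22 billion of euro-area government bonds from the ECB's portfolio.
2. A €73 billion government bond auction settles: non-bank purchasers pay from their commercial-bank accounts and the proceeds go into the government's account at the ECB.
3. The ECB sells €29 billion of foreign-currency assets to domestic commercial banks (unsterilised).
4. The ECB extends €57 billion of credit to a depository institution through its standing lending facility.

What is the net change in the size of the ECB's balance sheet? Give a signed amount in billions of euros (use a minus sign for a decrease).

Asset sale (to non-banks) €22 billion: an ECB asset is shed → −€22B.
Government account inflow €73 billion: only the composition of liabilities changes → 0.
FX sale €29 billion: an ECB asset is shed → −€29B.
Discount-window loan €57 billion: an ECB asset is acquired → +€57B.
Net: −22 + 0 − 29 + 57 = +€6 billion.

+€6 billion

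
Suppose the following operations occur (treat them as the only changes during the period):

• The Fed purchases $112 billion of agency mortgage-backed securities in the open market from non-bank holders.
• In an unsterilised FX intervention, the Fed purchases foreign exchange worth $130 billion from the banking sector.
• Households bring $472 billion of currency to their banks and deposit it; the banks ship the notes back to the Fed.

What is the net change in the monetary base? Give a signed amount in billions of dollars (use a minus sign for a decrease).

+$242 billion

Asset purchase (from non-banks) $112 billion: Fed balance sheet expands → +$112B.
FX purchase $130 billion: Fed balance sheet expands → +$130B.
Currency deposit $472 billion: just a shift between currency and reserves — both are base money → 0.
Net: 112 + 130 + 0 = +$242 billion.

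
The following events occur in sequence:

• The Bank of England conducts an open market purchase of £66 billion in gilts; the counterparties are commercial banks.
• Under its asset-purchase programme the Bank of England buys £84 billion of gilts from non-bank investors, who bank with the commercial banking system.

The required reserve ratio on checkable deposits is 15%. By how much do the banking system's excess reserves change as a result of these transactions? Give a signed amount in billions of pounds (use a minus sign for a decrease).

+£137.4 billion

OMO purchase (from banks) £66 billion: reserves +£66B, deposits 0.
Asset purchase (from non-banks) £84 billion: reserves +£84B, deposits +£84B.
Totals: Δreserves = +£150B, Δdeposits = +£84B.
Δrequired reserves = 15% × +£84B = +£12.6B.
Δexcess reserves = Δreserves − Δrequired = +£150B − (+£12.6B) = +£137.4 billion.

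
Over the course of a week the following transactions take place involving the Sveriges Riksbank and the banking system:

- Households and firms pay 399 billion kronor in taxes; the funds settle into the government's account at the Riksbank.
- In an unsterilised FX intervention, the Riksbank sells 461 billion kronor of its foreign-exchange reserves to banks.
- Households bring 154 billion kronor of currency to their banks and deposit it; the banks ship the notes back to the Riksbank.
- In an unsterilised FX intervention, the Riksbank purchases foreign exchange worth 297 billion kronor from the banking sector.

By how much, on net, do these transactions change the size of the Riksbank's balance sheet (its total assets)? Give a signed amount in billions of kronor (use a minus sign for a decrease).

-164 billion

Government account inflow 399 billion kronor: only the composition of liabilities changes → 0.
FX sale 461 billion kronor: a Riksbank asset is shed → −461B.
Currency deposit 154 billion kronor: only the composition of liabilities changes → 0.
FX purchase 297 billion kronor: a Riksbank asset is acquired → +297B.
Net: 0 − 461 + 0 + 297 = -164 billion.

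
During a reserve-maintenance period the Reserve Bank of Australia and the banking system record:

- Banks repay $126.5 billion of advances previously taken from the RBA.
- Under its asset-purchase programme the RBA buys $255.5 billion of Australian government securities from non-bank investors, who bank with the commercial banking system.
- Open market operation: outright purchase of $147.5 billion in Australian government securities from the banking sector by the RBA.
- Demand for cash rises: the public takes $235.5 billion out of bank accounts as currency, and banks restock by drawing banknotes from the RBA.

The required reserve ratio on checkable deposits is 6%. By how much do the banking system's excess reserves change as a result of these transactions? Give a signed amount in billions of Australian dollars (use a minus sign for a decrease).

+$39.8 billion

Discount-window repayment $126.5 billion: reserves −$126.5B, deposits 0.
Asset purchase (from non-banks) $255.5 billion: reserves +$255.5B, deposits +$255.5B.
OMO purchase (from banks) $147.5 billion: reserves +$147.5B, deposits 0.
Currency withdrawal $235.5 billion: reserves −$235.5B, deposits −$235.5B.
Totals: Δreserves = +$41B, Δdeposits = +$20B.
Δrequired reserves = 6% × +$20B = +$1.2B.
Δexcess reserves = Δreserves − Δrequired = +$41B − (+$1.2B) = +$39.8 billion.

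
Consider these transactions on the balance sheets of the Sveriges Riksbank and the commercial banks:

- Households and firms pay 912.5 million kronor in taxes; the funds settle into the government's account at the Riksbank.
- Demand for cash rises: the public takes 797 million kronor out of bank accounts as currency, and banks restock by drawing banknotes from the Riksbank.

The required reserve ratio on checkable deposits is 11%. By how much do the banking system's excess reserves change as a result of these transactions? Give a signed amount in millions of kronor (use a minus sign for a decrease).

Government account inflow 912.5 million kronor: reserves −912.5M, deposits −912.5M.
Currency withdrawal 797 million kronor: reserves −797M, deposits −797M.
Totals: Δreserves = −1709.5M, Δdeposits = −1709.5M.
Δrequired reserves = 11% × −1709.5M = −188.045M.
Δexcess reserves = Δreserves − Δrequired = −1709.5M − (−188.045M) = -1521.455 million.

-1521.455 million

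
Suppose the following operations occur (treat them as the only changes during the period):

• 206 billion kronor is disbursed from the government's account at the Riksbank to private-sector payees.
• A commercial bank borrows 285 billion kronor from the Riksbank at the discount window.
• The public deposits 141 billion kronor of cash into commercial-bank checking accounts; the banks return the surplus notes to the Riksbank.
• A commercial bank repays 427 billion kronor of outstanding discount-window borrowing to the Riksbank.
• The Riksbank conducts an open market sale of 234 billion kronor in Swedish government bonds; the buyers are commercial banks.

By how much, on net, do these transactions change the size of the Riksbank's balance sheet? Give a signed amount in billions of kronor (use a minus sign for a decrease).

-376 billion

Riksbank balance sheet:
  Assets:      Securities −234B, Loans to banks −142B
  Liabilities: Bank reserves −29B, Currency in circulation −141B, Government deposits −206B
Commercial banking system:
  Assets:      Reserves at CB −29B, Securities +234B
  Liabilities: Checkable deposits +347B, Borrowings from CB −142B
Change in total Riksbank assets = -376 billion.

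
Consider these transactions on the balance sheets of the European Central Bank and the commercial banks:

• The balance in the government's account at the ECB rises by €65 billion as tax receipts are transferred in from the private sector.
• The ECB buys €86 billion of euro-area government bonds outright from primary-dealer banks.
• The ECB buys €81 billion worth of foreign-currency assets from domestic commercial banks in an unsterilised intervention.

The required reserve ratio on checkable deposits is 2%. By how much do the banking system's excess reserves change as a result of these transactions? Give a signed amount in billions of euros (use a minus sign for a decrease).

Government account inflow €65 billion: reserves −€65B, deposits −€65B.
OMO purchase (from banks) €86 billion: reserves +€86B, deposits 0.
FX purchase €81 billion: reserves +€81B, deposits 0.
Totals: Δreserves = +€102B, Δdeposits = −€65B.
Δrequired reserves = 2% × −€65B = −€1.3B.
Δexcess reserves = Δreserves − Δrequired = +€102B − (−€1.3B) = +€103.3 billion.

+€103.3 billion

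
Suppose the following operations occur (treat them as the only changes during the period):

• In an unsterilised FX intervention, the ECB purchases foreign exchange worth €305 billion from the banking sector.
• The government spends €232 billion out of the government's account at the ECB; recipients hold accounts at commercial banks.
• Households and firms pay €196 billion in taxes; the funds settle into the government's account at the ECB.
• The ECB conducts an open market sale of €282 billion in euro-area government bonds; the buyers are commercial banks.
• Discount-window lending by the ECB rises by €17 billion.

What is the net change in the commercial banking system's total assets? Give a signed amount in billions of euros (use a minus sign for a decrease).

+€53 billion

FX purchase €305 billion: just an asset swap on bank balance sheets → 0.
Government spending €232 billion: bank balance sheets expand → +€232B.
Government account inflow €196 billion: bank balance sheets shrink → −€196B.
OMO sale (to banks) €282 billion: just an asset swap on bank balance sheets → 0.
Discount-window loan €17 billion: bank balance sheets expand → +€17B.
Net: 0 + 232 − 196 + 0 + 17 = +€53 billion.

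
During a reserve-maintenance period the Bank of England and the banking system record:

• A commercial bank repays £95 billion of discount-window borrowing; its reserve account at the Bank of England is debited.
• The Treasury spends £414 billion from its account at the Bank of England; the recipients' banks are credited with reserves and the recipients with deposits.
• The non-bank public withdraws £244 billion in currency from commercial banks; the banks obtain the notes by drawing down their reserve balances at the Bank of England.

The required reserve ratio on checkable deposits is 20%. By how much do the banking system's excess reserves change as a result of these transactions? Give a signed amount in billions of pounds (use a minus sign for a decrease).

Discount-window repayment £95 billion: reserves −£95B, deposits 0.
Government spending £414 billion: reserves +£414B, deposits +£414B.
Currency withdrawal £244 billion: reserves −£244B, deposits −£244B.
Totals: Δreserves = +£75B, Δdeposits = +£170B.
Δrequired reserves = 20% × +£170B = +£34B.
Δexcess reserves = Δreserves − Δrequired = +£75B − (+£34B) = +£41 billion.

+£41 billion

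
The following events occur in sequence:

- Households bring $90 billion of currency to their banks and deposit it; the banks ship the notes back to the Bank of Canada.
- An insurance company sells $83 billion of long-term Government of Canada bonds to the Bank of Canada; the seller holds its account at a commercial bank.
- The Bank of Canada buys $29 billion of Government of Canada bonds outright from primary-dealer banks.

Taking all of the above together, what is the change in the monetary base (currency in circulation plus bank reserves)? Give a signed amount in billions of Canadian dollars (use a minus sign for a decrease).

+$112 billion

Currency deposit $90 billion: just a shift between currency and reserves — both are base money → 0.
Asset purchase (from non-banks) $83 billion: Bank of Canada balance sheet expands → +$83B.
OMO purchase (from banks) $29 billion: Bank of Canada balance sheet expands → +$29B.
Net: 0 + 83 + 29 = +$112 billion.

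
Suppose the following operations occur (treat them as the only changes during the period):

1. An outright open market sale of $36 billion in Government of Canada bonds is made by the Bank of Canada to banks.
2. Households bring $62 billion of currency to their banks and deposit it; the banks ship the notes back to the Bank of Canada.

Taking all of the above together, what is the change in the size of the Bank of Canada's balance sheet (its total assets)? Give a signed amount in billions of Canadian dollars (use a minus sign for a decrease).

-$36 billion

Bank of Canada balance sheet:
  Assets:      Securities −$36B
  Liabilities: Bank reserves +$26B, Currency in circulation −$62B
Commercial banking system:
  Assets:      Reserves at CB +$26B, Securities +$36B
  Liabilities: Checkable deposits +$62B
Change in total Bank of Canada assets = -$36 billion.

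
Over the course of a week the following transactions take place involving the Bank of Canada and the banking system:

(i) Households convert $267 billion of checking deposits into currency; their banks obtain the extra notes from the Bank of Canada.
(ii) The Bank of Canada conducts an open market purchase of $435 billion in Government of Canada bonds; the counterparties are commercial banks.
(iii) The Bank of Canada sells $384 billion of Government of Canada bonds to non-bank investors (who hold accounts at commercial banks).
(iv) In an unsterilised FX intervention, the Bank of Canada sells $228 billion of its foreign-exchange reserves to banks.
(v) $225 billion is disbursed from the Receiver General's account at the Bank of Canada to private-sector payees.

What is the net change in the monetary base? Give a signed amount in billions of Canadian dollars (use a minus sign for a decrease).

+$48 billion

Bank of Canada balance sheet:
  Assets:      Securities +$51B, Foreign assets −$228B
  Liabilities: Bank reserves −$219B, Currency in circulation +$267B, Government deposits −$225B
Commercial banking system:
  Assets:      Reserves at CB −$219B, Securities −$435B, Foreign assets +$228B
  Liabilities: Checkable deposits −$426B
Monetary base = currency + reserves: +$267B + (−$219B) = +$48 billion.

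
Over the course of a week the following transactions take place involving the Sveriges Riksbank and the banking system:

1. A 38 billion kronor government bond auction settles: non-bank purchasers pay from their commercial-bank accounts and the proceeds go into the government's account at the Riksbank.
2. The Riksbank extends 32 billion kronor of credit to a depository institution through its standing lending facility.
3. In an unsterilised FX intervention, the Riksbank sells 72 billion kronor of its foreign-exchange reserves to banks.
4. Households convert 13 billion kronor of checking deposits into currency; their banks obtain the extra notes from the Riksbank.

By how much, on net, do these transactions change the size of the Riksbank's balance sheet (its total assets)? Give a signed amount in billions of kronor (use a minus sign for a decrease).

-40 billion

Riksbank balance sheet:
  Assets:      Loans to banks +32B, Foreign assets −72B
  Liabilities: Bank reserves −91B, Currency in circulation +13B, Government deposits +38B
Change in total Riksbank assets = -40 billion.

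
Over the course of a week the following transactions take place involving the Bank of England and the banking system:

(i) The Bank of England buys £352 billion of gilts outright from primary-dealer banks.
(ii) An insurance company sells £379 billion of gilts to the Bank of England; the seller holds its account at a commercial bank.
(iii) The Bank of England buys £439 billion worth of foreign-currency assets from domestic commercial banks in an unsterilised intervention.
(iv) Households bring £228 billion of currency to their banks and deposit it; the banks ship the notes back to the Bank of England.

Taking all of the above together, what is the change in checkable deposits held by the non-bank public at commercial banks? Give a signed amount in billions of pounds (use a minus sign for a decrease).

OMO purchase (from banks) £352 billion: the counterparty is a bank, so public deposits are unchanged → 0.
Asset purchase (from non-banks) £379 billion: non-bank counterparties' bank balances rise → +£379B.
FX purchase £439 billion: the counterparty is a bank, so public deposits are unchanged → 0.
Currency deposit £228 billion: non-bank counterparties' bank balances rise → +£228B.
Net: 0 + 379 + 0 + 228 = +£607 billion.

+£607 billion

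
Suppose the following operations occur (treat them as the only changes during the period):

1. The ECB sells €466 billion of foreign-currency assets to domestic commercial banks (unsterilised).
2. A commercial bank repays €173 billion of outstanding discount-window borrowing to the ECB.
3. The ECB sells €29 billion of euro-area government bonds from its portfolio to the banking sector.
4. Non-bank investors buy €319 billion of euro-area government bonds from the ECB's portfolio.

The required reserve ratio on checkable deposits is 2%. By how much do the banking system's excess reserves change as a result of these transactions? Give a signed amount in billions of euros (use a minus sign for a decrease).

-€980.62 billion

FX sale €466 billion: reserves −€466B, deposits 0.
Discount-window repayment €173 billion: reserves −€173B, deposits 0.
OMO sale (to banks) €29 billion: reserves −€29B, deposits 0.
Asset sale (to non-banks) €319 billion: reserves −€319B, deposits −€319B.
Totals: Δreserves = −€987B, Δdeposits = −€319B.
Δrequired reserves = 2% × −€319B = −€6.38B.
Δexcess reserves = Δreserves − Δrequired = −€987B − (−€6.38B) = -€980.62 billion.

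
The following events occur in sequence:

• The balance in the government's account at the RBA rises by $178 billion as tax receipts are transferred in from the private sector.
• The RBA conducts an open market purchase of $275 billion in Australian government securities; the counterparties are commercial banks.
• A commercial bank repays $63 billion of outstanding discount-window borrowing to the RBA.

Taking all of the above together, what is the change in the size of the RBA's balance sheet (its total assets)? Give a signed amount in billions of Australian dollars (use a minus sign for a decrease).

Government account inflow $178 billion: only the composition of liabilities changes → 0.
OMO purchase (from banks) $275 billion: an RBA asset is acquired → +$275B.
Discount-window repayment $63 billion: an RBA asset is shed → −$63B.
Net: 0 + 275 − 63 = +$212 billion.

+$212 billion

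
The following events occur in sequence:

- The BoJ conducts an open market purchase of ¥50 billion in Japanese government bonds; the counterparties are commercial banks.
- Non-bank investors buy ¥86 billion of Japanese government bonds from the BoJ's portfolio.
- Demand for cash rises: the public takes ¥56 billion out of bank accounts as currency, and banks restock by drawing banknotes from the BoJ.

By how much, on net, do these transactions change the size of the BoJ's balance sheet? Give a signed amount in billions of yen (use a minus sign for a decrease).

BoJ balance sheet:
  Assets:      Securities −¥36B
  Liabilities: Bank reserves −¥92B, Currency in circulation +¥56B
Commercial banking system:
  Assets:      Reserves at CB −¥92B, Securities −¥50B
  Liabilities: Checkable deposits −¥142B
Change in total BoJ assets = -¥36 billion.

-¥36 billion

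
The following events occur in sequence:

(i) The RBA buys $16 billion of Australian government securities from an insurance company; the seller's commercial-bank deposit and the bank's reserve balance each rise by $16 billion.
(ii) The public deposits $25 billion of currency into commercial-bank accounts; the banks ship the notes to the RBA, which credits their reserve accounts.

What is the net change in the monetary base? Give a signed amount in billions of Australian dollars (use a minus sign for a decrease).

+$16 billion

Asset purchase (from non-banks) $16 billion: RBA balance sheet expands → +$16B.
Currency deposit $25 billion: just a shift between currency and reserves — both are base money → 0.
Net: 16 + 0 = +$16 billion.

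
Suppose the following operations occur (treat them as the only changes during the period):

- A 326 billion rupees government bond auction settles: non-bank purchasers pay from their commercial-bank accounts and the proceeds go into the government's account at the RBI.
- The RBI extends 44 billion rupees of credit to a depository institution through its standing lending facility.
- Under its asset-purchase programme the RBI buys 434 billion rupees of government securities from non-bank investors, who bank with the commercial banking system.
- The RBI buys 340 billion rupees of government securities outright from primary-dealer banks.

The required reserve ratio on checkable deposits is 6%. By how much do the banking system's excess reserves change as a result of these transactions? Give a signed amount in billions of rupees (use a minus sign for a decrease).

+485.52 billion

Government account inflow 326 billion rupees: reserves −326B, deposits −326B.
Discount-window loan 44 billion rupees: reserves +44B, deposits 0.
Asset purchase (from non-banks) 434 billion rupees: reserves +434B, deposits +434B.
OMO purchase (from banks) 340 billion rupees: reserves +340B, deposits 0.
Totals: Δreserves = +492B, Δdeposits = +108B.
Δrequired reserves = 6% × +108B = +6.48B.
Δexcess reserves = Δreserves − Δrequired = +492B − (+6.48B) = +485.52 billion.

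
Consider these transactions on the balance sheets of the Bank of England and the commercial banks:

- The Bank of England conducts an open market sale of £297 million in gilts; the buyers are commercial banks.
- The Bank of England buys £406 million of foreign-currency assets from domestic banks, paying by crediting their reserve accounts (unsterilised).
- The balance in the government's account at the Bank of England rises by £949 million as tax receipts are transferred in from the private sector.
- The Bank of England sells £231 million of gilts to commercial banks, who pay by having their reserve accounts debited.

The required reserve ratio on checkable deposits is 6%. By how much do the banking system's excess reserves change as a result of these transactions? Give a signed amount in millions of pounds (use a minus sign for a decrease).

-£1014.06 million

OMO sale (to banks) £297 million: reserves −£297M, deposits 0.
FX purchase £406 million: reserves +£406M, deposits 0.
Government account inflow £949 million: reserves −£949M, deposits −£949M.
OMO sale (to banks) £231 million: reserves −£231M, deposits 0.
Totals: Δreserves = −£1071M, Δdeposits = −£949M.
Δrequired reserves = 6% × −£949M = −£56.94M.
Δexcess reserves = Δreserves − Δrequired = −£1071M − (−£56.94M) = -£1014.06 million.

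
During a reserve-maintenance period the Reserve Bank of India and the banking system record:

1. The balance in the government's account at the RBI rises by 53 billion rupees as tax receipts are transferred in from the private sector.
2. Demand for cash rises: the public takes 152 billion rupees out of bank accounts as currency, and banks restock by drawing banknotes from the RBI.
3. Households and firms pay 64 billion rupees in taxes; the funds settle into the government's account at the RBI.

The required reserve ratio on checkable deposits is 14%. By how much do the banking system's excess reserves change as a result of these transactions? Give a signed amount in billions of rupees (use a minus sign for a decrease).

Government account inflow 53 billion rupees: reserves −53B, deposits −53B.
Currency withdrawal 152 billion rupees: reserves −152B, deposits −152B.
Government account inflow 64 billion rupees: reserves −64B, deposits −64B.
Totals: Δreserves = −269B, Δdeposits = −269B.
Δrequired reserves = 14% × −269B = −37.66B.
Δexcess reserves = Δreserves − Δrequired = −269B − (−37.66B) = -231.34 billion.

-231.34 billion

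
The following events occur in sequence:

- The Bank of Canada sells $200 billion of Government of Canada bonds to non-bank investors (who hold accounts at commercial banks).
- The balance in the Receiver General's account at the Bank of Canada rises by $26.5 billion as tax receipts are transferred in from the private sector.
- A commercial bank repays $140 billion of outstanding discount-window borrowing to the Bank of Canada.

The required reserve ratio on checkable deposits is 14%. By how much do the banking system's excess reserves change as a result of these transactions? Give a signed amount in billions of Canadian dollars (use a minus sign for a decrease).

Asset sale (to non-banks) $200 billion: reserves −$200B, deposits −$200B.
Government account inflow $26.5 billion: reserves −$26.5B, deposits −$26.5B.
Discount-window repayment $140 billion: reserves −$140B, deposits 0.
Totals: Δreserves = −$366.5B, Δdeposits = −$226.5B.
Δrequired reserves = 14% × −$226.5B = −$31.71B.
Δexcess reserves = Δreserves − Δrequired = −$366.5B − (−$31.71B) = -$334.79 billion.

-$334.79 billion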